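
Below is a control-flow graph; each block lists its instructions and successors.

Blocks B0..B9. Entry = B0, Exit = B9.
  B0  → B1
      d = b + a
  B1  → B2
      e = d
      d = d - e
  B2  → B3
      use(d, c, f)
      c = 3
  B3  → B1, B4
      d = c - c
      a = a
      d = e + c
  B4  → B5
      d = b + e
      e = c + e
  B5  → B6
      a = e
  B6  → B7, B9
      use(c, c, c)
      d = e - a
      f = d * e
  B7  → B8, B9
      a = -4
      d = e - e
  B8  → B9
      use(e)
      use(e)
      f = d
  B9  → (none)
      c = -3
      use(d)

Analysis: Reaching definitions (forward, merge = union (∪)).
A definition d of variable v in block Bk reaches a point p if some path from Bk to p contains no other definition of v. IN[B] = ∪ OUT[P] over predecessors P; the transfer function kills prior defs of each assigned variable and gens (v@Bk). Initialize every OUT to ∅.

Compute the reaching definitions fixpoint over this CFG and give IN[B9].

Answer: {a@B5, a@B7, c@B2, d@B6, d@B7, e@B4, f@B6, f@B8}

Trace:
Converged values:
  B0:  IN={}  OUT={d@B0}
  B1:  IN={a@B3, c@B2, d@B0, d@B3, e@B1}  OUT={a@B3, c@B2, d@B1, e@B1}
  B2:  IN={a@B3, c@B2, d@B1, e@B1}  OUT={a@B3, c@B2, d@B1, e@B1}
  B3:  IN={a@B3, c@B2, d@B1, e@B1}  OUT={a@B3, c@B2, d@B3, e@B1}
  B4:  IN={a@B3, c@B2, d@B3, e@B1}  OUT={a@B3, c@B2, d@B4, e@B4}
  B5:  IN={a@B3, c@B2, d@B4, e@B4}  OUT={a@B5, c@B2, d@B4, e@B4}
  B6:  IN={a@B5, c@B2, d@B4, e@B4}  OUT={a@B5, c@B2, d@B6, e@B4, f@B6}
  B7:  IN={a@B5, c@B2, d@B6, e@B4, f@B6}  OUT={a@B7, c@B2, d@B7, e@B4, f@B6}
  B8:  IN={a@B7, c@B2, d@B7, e@B4, f@B6}  OUT={a@B7, c@B2, d@B7, e@B4, f@B8}
  B9:  IN={a@B5, a@B7, c@B2, d@B6, d@B7, e@B4, f@B6, f@B8}  OUT={a@B5, a@B7, c@B9, d@B6, d@B7, e@B4, f@B6, f@B8}

Merge at B9: IN[B9] = OUT[B6] ⊔ OUT[B7] ⊔ OUT[B8] = {a@B5, a@B7, c@B2, d@B6, d@B7, e@B4, f@B6, f@B8}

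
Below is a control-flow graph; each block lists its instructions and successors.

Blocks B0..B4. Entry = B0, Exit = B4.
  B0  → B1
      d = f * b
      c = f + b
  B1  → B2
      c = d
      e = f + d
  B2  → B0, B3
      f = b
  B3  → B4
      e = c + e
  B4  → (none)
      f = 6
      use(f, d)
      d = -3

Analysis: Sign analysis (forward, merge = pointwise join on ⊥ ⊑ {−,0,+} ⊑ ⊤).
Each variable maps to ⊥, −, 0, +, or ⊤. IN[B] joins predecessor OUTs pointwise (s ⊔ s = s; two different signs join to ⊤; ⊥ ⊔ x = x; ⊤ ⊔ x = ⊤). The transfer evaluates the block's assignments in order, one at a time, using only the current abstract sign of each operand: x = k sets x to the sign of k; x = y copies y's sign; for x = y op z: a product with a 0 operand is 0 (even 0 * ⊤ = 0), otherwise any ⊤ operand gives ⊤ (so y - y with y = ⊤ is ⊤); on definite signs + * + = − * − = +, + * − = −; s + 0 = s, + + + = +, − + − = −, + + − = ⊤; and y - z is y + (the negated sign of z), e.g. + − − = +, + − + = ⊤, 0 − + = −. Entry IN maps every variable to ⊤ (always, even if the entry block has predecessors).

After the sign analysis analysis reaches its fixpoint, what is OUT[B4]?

Answer: {a: ⊤, b: ⊤, c: ⊤, d: -, e: ⊤, f: +}

Working:
Fixpoint table:
  B0:   IN=(all ⊤)   OUT=(all ⊤)
  B1:   IN=(all ⊤)   OUT=(all ⊤)
  B2:   IN=(all ⊤)   OUT=(all ⊤)
  B3:   IN=(all ⊤)   OUT=(all ⊤)
  B4:   IN=(all ⊤)   OUT={d:-, f:+; rest ⊤}

Merge at B4: IN[B4] = OUT[B3] = {a: ⊤, b: ⊤, c: ⊤, d: ⊤, e: ⊤, f: ⊤}
Applying B4's transfer function to that IN value gives OUT[B4] (row B4 above).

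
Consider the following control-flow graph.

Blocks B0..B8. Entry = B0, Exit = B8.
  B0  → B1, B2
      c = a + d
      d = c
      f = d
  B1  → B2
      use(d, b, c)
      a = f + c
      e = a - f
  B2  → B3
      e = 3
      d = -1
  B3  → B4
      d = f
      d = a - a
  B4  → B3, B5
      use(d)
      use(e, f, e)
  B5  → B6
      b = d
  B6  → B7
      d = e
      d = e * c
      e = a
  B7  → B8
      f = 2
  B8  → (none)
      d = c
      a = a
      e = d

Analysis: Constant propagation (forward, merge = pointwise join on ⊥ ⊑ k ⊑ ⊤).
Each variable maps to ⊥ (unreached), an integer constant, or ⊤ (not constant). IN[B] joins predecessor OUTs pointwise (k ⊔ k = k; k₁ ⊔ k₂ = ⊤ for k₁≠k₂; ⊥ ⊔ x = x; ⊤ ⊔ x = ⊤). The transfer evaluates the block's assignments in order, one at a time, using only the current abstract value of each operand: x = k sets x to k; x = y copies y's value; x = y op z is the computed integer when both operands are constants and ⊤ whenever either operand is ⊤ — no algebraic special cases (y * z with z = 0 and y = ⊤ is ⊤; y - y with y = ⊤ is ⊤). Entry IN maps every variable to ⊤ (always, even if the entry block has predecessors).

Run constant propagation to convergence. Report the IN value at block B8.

Converged values:
  B0: | IN=(all ⊤) | OUT=(all ⊤)
  B1: | IN=(all ⊤) | OUT=(all ⊤)
  B2: | IN=(all ⊤) | OUT={d:-1, e:3; rest ⊤}
  B3: | IN={e:3; rest ⊤} | OUT={e:3; rest ⊤}
  B4: | IN={e:3; rest ⊤} | OUT={e:3; rest ⊤}
  B5: | IN={e:3; rest ⊤} | OUT={e:3; rest ⊤}
  B6: | IN={e:3; rest ⊤} | OUT=(all ⊤)
  B7: | IN=(all ⊤) | OUT={f:2; rest ⊤}
  B8: | IN={f:2; rest ⊤} | OUT={f:2; rest ⊤}

Merge at B8: IN[B8] = OUT[B7] = {a: ⊤, b: ⊤, c: ⊤, d: ⊤, e: ⊤, f: 2}

Answer: {a: ⊤, b: ⊤, c: ⊤, d: ⊤, e: ⊤, f: 2}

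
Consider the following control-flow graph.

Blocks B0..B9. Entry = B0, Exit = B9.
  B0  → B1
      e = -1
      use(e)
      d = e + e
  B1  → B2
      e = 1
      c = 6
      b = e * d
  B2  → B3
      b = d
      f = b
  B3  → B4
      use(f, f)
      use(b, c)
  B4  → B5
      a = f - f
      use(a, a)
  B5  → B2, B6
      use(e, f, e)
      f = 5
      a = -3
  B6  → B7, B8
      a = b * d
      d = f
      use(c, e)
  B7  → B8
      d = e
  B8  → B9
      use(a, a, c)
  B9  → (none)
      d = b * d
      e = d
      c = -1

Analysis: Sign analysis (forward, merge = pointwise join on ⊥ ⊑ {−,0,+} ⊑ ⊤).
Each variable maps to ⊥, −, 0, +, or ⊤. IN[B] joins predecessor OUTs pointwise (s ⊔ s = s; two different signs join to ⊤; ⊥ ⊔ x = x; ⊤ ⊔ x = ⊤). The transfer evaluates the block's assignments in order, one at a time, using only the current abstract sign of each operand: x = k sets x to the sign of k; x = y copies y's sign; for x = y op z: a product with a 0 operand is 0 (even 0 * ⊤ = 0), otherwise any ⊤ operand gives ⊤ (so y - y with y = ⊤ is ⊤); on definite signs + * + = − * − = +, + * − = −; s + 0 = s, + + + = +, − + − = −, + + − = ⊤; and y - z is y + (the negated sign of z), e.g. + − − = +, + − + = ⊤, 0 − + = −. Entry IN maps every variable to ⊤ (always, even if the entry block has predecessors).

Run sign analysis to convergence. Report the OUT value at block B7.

Fixpoint table:
  B0: | IN=(all ⊤) | OUT={d:-, e:-; rest ⊤}
  B1: | IN={d:-, e:-; rest ⊤} | OUT={b:-, c:+, d:-, e:+; rest ⊤}
  B2: | IN={b:-, c:+, d:-, e:+; rest ⊤} | OUT={b:-, c:+, d:-, e:+, f:-; rest ⊤}
  B3: | IN={b:-, c:+, d:-, e:+, f:-; rest ⊤} | OUT={b:-, c:+, d:-, e:+, f:-; rest ⊤}
  B4: | IN={b:-, c:+, d:-, e:+, f:-; rest ⊤} | OUT={b:-, c:+, d:-, e:+, f:-; rest ⊤}
  B5: | IN={b:-, c:+, d:-, e:+, f:-; rest ⊤} | OUT={a:-, b:-, c:+, d:-, e:+, f:+; rest ⊤}
  B6: | IN={a:-, b:-, c:+, d:-, e:+, f:+; rest ⊤} | OUT={a:+, b:-, c:+, d:+, e:+, f:+; rest ⊤}
  B7: | IN={a:+, b:-, c:+, d:+, e:+, f:+; rest ⊤} | OUT={a:+, b:-, c:+, d:+, e:+, f:+; rest ⊤}
  B8: | IN={a:+, b:-, c:+, d:+, e:+, f:+; rest ⊤} | OUT={a:+, b:-, c:+, d:+, e:+, f:+; rest ⊤}
  B9: | IN={a:+, b:-, c:+, d:+, e:+, f:+; rest ⊤} | OUT={a:+, b:-, c:-, d:-, e:-, f:+; rest ⊤}

Merge at B7: IN[B7] = OUT[B6] = {a: +, b: -, c: +, d: +, e: +, f: +}
Applying B7's transfer function to that IN value gives OUT[B7] (row B7 above).

Answer: {a: +, b: -, c: +, d: +, e: +, f: +}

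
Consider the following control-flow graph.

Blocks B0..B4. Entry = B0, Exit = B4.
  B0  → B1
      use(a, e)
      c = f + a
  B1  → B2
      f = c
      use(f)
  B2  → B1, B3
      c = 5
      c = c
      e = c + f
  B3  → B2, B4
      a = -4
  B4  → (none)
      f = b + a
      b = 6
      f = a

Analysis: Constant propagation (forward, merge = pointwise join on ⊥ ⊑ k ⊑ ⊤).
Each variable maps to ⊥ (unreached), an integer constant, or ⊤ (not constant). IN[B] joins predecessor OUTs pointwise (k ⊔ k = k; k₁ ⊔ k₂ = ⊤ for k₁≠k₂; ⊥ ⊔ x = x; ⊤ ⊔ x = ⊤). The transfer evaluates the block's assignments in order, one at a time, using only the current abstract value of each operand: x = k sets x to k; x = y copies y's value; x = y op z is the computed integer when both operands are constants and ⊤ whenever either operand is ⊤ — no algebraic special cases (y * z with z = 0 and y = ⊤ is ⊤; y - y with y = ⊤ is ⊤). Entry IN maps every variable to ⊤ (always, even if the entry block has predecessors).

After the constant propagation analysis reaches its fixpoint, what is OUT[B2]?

Per-block solution:
  B0:   IN=(all ⊤)   OUT=(all ⊤)
  B1:   IN=(all ⊤)   OUT=(all ⊤)
  B2:   IN=(all ⊤)   OUT={c:5; rest ⊤}
  B3:   IN={c:5; rest ⊤}   OUT={a:-4, c:5; rest ⊤}
  B4:   IN={a:-4, c:5; rest ⊤}   OUT={a:-4, b:6, c:5, f:-4; rest ⊤}

Merge at B2: IN[B2] = OUT[B1] ⊔ OUT[B3] = {a: ⊤, b: ⊤, c: ⊤, d: ⊤, e: ⊤, f: ⊤}
Applying B2's transfer function to that IN value gives OUT[B2] (row B2 above).

Answer: {a: ⊤, b: ⊤, c: 5, d: ⊤, e: ⊤, f: ⊤}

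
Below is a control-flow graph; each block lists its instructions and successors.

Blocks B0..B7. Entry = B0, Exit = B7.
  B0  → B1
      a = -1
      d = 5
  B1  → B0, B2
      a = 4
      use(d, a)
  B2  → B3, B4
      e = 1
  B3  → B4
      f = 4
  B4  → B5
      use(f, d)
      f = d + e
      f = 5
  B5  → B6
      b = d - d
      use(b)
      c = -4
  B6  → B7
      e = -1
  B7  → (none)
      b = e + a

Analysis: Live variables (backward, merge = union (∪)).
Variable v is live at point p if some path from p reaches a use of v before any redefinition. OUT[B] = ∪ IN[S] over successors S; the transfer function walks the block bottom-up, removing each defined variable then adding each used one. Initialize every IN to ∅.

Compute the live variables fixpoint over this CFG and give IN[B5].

Fixpoint table:
  B0:   IN={f}   OUT={d, f}
  B1:   IN={d, f}   OUT={a, d, f}
  B2:   IN={a, d, f}   OUT={a, d, e, f}
  B3:   IN={a, d, e}   OUT={a, d, e, f}
  B4:   IN={a, d, e, f}   OUT={a, d}
  B5:   IN={a, d}   OUT={a}
  B6:   IN={a}   OUT={a, e}
  B7:   IN={a, e}   OUT={}

Merge at B5: OUT[B5] = IN[B6] = {a}
Applying B5's transfer function to that OUT value gives IN[B5] (row B5 above).

Answer: {a, d}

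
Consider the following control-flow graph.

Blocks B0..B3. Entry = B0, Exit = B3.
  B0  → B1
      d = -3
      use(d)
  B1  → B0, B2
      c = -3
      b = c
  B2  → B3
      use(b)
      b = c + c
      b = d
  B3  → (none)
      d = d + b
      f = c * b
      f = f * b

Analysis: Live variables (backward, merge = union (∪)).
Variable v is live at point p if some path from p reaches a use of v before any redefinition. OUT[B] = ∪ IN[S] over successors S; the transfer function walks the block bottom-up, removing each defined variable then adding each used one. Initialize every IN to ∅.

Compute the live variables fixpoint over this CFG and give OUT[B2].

Answer: {b, c, d}

Derivation:
Fixpoint table:
  B0: | IN={} | OUT={d}
  B1: | IN={d} | OUT={b, c, d}
  B2: | IN={b, c, d} | OUT={b, c, d}
  B3: | IN={b, c, d} | OUT={}

Merge at B2: OUT[B2] = IN[B3] = {b, c, d}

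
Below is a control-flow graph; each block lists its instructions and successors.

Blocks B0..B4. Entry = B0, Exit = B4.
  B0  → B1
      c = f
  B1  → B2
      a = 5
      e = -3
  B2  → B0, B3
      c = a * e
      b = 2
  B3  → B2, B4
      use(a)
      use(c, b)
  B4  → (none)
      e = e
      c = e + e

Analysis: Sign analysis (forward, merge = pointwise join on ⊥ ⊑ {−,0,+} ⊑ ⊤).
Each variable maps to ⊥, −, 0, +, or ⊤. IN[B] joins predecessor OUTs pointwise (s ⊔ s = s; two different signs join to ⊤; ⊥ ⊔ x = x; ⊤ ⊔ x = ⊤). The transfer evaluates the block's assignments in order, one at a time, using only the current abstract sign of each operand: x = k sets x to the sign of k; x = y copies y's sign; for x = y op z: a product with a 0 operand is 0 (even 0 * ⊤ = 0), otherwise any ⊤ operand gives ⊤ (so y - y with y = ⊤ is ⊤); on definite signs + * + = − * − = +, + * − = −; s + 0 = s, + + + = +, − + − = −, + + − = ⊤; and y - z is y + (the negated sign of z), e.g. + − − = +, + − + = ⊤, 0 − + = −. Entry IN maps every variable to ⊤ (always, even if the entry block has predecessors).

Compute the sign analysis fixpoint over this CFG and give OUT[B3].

Answer: {a: +, b: +, c: -, d: ⊤, e: -, f: ⊤}

Trace:
Converged values:
  B0:   IN=(all ⊤)   OUT=(all ⊤)
  B1:   IN=(all ⊤)   OUT={a:+, e:-; rest ⊤}
  B2:   IN={a:+, e:-; rest ⊤}   OUT={a:+, b:+, c:-, e:-; rest ⊤}
  B3:   IN={a:+, b:+, c:-, e:-; rest ⊤}   OUT={a:+, b:+, c:-, e:-; rest ⊤}
  B4:   IN={a:+, b:+, c:-, e:-; rest ⊤}   OUT={a:+, b:+, c:-, e:-; rest ⊤}

Merge at B3: IN[B3] = OUT[B2] = {a: +, b: +, c: -, d: ⊤, e: -, f: ⊤}
Applying B3's transfer function to that IN value gives OUT[B3] (row B3 above).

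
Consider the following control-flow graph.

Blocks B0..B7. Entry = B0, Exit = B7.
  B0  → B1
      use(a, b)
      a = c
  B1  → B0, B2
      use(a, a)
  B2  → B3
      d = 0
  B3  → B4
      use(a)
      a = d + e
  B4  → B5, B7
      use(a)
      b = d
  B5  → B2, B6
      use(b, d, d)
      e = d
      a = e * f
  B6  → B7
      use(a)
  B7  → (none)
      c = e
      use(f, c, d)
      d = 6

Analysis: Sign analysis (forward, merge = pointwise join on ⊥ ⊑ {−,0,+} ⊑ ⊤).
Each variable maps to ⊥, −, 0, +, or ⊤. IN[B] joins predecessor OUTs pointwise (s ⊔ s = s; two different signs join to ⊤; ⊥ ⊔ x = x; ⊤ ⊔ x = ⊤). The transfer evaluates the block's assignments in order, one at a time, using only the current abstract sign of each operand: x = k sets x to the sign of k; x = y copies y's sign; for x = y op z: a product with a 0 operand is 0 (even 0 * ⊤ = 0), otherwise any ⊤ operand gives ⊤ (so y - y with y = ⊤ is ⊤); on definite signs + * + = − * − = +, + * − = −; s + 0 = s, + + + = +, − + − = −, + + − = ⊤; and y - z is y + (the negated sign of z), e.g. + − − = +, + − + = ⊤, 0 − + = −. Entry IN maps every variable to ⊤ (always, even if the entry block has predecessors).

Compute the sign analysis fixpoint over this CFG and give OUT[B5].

Answer: {a: 0, b: 0, c: ⊤, d: 0, e: 0, f: ⊤}

Working:
Per-block solution:
  B0:  IN=(all ⊤)  OUT=(all ⊤)
  B1:  IN=(all ⊤)  OUT=(all ⊤)
  B2:  IN=(all ⊤)  OUT={d:0; rest ⊤}
  B3:  IN={d:0; rest ⊤}  OUT={d:0; rest ⊤}
  B4:  IN={d:0; rest ⊤}  OUT={b:0, d:0; rest ⊤}
  B5:  IN={b:0, d:0; rest ⊤}  OUT={a:0, b:0, d:0, e:0; rest ⊤}
  B6:  IN={a:0, b:0, d:0, e:0; rest ⊤}  OUT={a:0, b:0, d:0, e:0; rest ⊤}
  B7:  IN={b:0, d:0; rest ⊤}  OUT={b:0, d:+; rest ⊤}

Merge at B5: IN[B5] = OUT[B4] = {a: ⊤, b: 0, c: ⊤, d: 0, e: ⊤, f: ⊤}
Applying B5's transfer function to that IN value gives OUT[B5] (row B5 above).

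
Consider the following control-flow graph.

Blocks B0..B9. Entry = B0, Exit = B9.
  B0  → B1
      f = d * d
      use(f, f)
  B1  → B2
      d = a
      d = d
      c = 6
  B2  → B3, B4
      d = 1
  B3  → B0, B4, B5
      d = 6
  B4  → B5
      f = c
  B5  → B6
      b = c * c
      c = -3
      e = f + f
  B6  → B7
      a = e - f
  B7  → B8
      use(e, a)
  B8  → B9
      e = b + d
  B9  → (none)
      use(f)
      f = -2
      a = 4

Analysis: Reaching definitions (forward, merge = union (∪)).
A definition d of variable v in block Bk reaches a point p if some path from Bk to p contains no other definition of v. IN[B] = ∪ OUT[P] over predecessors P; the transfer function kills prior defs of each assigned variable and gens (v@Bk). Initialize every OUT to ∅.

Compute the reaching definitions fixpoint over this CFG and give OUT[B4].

Fixpoint table:
  B0:   IN={c@B1, d@B3, f@B0}   OUT={c@B1, d@B3, f@B0}
  B1:   IN={c@B1, d@B3, f@B0}   OUT={c@B1, d@B1, f@B0}
  B2:   IN={c@B1, d@B1, f@B0}   OUT={c@B1, d@B2, f@B0}
  B3:   IN={c@B1, d@B2, f@B0}   OUT={c@B1, d@B3, f@B0}
  B4:   IN={c@B1, d@B2, d@B3, f@B0}   OUT={c@B1, d@B2, d@B3, f@B4}
  B5:   IN={c@B1, d@B2, d@B3, f@B0, f@B4}   OUT={b@B5, c@B5, d@B2, d@B3, e@B5, f@B0, f@B4}
  B6:   IN={b@B5, c@B5, d@B2, d@B3, e@B5, f@B0, f@B4}   OUT={a@B6, b@B5, c@B5, d@B2, d@B3, e@B5, f@B0, f@B4}
  B7:   IN={a@B6, b@B5, c@B5, d@B2, d@B3, e@B5, f@B0, f@B4}   OUT={a@B6, b@B5, c@B5, d@B2, d@B3, e@B5, f@B0, f@B4}
  B8:   IN={a@B6, b@B5, c@B5, d@B2, d@B3, e@B5, f@B0, f@B4}   OUT={a@B6, b@B5, c@B5, d@B2, d@B3, e@B8, f@B0, f@B4}
  B9:   IN={a@B6, b@B5, c@B5, d@B2, d@B3, e@B8, f@B0, f@B4}   OUT={a@B9, b@B5, c@B5, d@B2, d@B3, e@B8, f@B9}

Merge at B4: IN[B4] = OUT[B2] ⊔ OUT[B3] = {c@B1, d@B2, d@B3, f@B0}
Applying B4's transfer function to that IN value gives OUT[B4] (row B4 above).

Answer: {c@B1, d@B2, d@B3, f@B4}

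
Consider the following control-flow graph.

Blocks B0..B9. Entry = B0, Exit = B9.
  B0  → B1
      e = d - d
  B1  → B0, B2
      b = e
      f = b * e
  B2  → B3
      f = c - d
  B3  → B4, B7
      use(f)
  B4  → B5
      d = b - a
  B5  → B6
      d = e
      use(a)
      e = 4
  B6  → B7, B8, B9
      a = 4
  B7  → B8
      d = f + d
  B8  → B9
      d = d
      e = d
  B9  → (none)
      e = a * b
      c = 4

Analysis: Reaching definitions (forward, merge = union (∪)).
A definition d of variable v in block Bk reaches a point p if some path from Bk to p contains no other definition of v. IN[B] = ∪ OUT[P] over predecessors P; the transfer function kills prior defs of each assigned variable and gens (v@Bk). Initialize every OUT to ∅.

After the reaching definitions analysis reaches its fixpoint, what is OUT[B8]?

Answer: {a@B6, b@B1, d@B8, e@B8, f@B2}

Working:
Fixpoint table:
  B0:  IN={b@B1, e@B0, f@B1}  OUT={b@B1, e@B0, f@B1}
  B1:  IN={b@B1, e@B0, f@B1}  OUT={b@B1, e@B0, f@B1}
  B2:  IN={b@B1, e@B0, f@B1}  OUT={b@B1, e@B0, f@B2}
  B3:  IN={b@B1, e@B0, f@B2}  OUT={b@B1, e@B0, f@B2}
  B4:  IN={b@B1, e@B0, f@B2}  OUT={b@B1, d@B4, e@B0, f@B2}
  B5:  IN={b@B1, d@B4, e@B0, f@B2}  OUT={b@B1, d@B5, e@B5, f@B2}
  B6:  IN={b@B1, d@B5, e@B5, f@B2}  OUT={a@B6, b@B1, d@B5, e@B5, f@B2}
  B7:  IN={a@B6, b@B1, d@B5, e@B0, e@B5, f@B2}  OUT={a@B6, b@B1, d@B7, e@B0, e@B5, f@B2}
  B8:  IN={a@B6, b@B1, d@B5, d@B7, e@B0, e@B5, f@B2}  OUT={a@B6, b@B1, d@B8, e@B8, f@B2}
  B9:  IN={a@B6, b@B1, d@B5, d@B8, e@B5, e@B8, f@B2}  OUT={a@B6, b@B1, c@B9, d@B5, d@B8, e@B9, f@B2}

Merge at B8: IN[B8] = OUT[B6] ⊔ OUT[B7] = {a@B6, b@B1, d@B5, d@B7, e@B0, e@B5, f@B2}
Applying B8's transfer function to that IN value gives OUT[B8] (row B8 above).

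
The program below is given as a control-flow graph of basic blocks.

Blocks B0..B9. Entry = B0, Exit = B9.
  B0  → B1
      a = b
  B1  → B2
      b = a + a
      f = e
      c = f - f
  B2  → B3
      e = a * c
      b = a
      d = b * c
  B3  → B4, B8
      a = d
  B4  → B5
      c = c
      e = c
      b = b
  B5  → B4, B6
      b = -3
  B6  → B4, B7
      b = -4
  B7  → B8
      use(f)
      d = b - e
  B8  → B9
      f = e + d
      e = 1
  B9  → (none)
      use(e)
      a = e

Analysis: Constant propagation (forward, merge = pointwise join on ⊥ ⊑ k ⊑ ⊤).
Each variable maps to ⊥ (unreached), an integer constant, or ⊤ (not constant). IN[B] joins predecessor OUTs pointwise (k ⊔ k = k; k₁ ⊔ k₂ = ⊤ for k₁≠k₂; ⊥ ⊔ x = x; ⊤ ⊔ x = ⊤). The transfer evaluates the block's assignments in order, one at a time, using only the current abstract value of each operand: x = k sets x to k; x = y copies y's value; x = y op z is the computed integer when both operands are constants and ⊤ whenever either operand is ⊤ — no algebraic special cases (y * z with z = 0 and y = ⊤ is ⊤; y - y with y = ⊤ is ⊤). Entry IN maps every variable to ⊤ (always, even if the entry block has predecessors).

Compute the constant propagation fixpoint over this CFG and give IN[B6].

Answer: {a: ⊤, b: -3, c: ⊤, d: ⊤, e: ⊤, f: ⊤}

Working:
Converged values:
  B0:   IN=(all ⊤)   OUT=(all ⊤)
  B1:   IN=(all ⊤)   OUT=(all ⊤)
  B2:   IN=(all ⊤)   OUT=(all ⊤)
  B3:   IN=(all ⊤)   OUT=(all ⊤)
  B4:   IN=(all ⊤)   OUT=(all ⊤)
  B5:   IN=(all ⊤)   OUT={b:-3; rest ⊤}
  B6:   IN={b:-3; rest ⊤}   OUT={b:-4; rest ⊤}
  B7:   IN={b:-4; rest ⊤}   OUT={b:-4; rest ⊤}
  B8:   IN=(all ⊤)   OUT={e:1; rest ⊤}
  B9:   IN={e:1; rest ⊤}   OUT={a:1, e:1; rest ⊤}

Merge at B6: IN[B6] = OUT[B5] = {a: ⊤, b: -3, c: ⊤, d: ⊤, e: ⊤, f: ⊤}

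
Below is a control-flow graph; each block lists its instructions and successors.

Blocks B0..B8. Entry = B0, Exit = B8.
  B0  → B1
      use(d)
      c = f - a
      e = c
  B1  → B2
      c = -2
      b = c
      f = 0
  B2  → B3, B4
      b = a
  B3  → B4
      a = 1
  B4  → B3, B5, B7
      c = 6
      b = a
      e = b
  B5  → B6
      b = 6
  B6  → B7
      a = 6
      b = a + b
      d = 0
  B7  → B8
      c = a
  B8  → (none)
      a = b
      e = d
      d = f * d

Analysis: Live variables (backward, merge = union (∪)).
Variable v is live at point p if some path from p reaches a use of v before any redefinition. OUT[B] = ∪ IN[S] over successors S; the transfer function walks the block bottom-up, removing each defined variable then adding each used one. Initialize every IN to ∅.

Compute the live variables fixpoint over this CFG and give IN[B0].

Converged values:
  B0:  IN={a, d, f}  OUT={a, d}
  B1:  IN={a, d}  OUT={a, d, f}
  B2:  IN={a, d, f}  OUT={a, d, f}
  B3:  IN={d, f}  OUT={a, d, f}
  B4:  IN={a, d, f}  OUT={a, b, d, f}
  B5:  IN={f}  OUT={b, f}
  B6:  IN={b, f}  OUT={a, b, d, f}
  B7:  IN={a, b, d, f}  OUT={b, d, f}
  B8:  IN={b, d, f}  OUT={}

Merge at B0: OUT[B0] = IN[B1] = {a, d}
Applying B0's transfer function to that OUT value gives IN[B0] (row B0 above).

Answer: {a, d, f}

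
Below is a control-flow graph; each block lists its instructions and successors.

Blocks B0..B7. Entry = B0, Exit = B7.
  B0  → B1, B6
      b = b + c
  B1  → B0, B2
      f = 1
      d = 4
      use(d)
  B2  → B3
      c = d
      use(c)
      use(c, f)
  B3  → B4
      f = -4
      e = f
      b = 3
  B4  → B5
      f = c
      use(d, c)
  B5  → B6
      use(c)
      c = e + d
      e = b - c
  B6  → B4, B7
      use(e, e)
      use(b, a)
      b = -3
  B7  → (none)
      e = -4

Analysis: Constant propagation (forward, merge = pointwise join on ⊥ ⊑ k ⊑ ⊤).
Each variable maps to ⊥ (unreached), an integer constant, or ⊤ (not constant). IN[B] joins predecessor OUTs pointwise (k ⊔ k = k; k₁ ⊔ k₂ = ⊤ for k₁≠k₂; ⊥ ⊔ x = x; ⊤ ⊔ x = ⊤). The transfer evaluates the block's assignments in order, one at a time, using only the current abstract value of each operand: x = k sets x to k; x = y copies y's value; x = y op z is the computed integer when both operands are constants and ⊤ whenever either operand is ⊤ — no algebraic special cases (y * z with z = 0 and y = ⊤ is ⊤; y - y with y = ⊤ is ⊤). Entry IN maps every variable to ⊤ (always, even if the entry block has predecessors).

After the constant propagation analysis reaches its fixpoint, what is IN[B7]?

Fixpoint table:
  B0:  IN=(all ⊤)  OUT=(all ⊤)
  B1:  IN=(all ⊤)  OUT={d:4, f:1; rest ⊤}
  B2:  IN={d:4, f:1; rest ⊤}  OUT={c:4, d:4, f:1; rest ⊤}
  B3:  IN={c:4, d:4, f:1; rest ⊤}  OUT={b:3, c:4, d:4, e:-4, f:-4; rest ⊤}
  B4:  IN=(all ⊤)  OUT=(all ⊤)
  B5:  IN=(all ⊤)  OUT=(all ⊤)
  B6:  IN=(all ⊤)  OUT={b:-3; rest ⊤}
  B7:  IN={b:-3; rest ⊤}  OUT={b:-3, e:-4; rest ⊤}

Merge at B7: IN[B7] = OUT[B6] = {a: ⊤, b: -3, c: ⊤, d: ⊤, e: ⊤, f: ⊤}

Answer: {a: ⊤, b: -3, c: ⊤, d: ⊤, e: ⊤, f: ⊤}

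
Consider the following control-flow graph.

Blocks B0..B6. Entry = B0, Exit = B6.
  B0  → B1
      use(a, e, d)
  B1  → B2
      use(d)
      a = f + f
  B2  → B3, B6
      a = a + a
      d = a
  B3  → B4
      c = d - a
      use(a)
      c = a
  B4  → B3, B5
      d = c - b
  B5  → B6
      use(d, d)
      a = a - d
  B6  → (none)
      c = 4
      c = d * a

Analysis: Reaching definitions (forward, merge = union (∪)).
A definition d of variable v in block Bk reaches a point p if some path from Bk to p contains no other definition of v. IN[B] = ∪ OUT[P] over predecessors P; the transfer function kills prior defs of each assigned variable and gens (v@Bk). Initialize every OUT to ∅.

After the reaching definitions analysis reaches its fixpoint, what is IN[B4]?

Answer: {a@B2, c@B3, d@B2, d@B4}

Derivation:
Converged values:
  B0:   IN={}   OUT={}
  B1:   IN={}   OUT={a@B1}
  B2:   IN={a@B1}   OUT={a@B2, d@B2}
  B3:   IN={a@B2, c@B3, d@B2, d@B4}   OUT={a@B2, c@B3, d@B2, d@B4}
  B4:   IN={a@B2, c@B3, d@B2, d@B4}   OUT={a@B2, c@B3, d@B4}
  B5:   IN={a@B2, c@B3, d@B4}   OUT={a@B5, c@B3, d@B4}
  B6:   IN={a@B2, a@B5, c@B3, d@B2, d@B4}   OUT={a@B2, a@B5, c@B6, d@B2, d@B4}

Merge at B4: IN[B4] = OUT[B3] = {a@B2, c@B3, d@B2, d@B4}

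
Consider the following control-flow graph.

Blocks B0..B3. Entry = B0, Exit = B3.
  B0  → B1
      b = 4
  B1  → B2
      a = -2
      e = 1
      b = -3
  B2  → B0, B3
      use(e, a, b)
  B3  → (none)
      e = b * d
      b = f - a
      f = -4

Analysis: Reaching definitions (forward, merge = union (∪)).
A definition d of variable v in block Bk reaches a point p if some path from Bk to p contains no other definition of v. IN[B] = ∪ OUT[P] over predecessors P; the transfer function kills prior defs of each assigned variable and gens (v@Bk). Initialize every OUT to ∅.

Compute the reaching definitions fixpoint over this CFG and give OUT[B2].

Fixpoint table:
  B0: | IN={a@B1, b@B1, e@B1} | OUT={a@B1, b@B0, e@B1}
  B1: | IN={a@B1, b@B0, e@B1} | OUT={a@B1, b@B1, e@B1}
  B2: | IN={a@B1, b@B1, e@B1} | OUT={a@B1, b@B1, e@B1}
  B3: | IN={a@B1, b@B1, e@B1} | OUT={a@B1, b@B3, e@B3, f@B3}

Merge at B2: IN[B2] = OUT[B1] = {a@B1, b@B1, e@B1}
Applying B2's transfer function to that IN value gives OUT[B2] (row B2 above).

Answer: {a@B1, b@B1, e@B1}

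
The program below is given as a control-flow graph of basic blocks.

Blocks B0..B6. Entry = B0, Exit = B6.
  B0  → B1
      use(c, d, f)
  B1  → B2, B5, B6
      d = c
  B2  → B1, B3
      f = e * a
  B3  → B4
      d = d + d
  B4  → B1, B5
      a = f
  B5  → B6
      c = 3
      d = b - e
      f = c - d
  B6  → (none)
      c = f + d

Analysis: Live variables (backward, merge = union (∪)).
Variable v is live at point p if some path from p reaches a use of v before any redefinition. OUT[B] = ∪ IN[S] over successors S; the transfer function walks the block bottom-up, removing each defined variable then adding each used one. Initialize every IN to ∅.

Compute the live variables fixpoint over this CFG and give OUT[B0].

Answer: {a, b, c, e, f}

Derivation:
Converged values:
  B0:   IN={a, b, c, d, e, f}   OUT={a, b, c, e, f}
  B1:   IN={a, b, c, e, f}   OUT={a, b, c, d, e, f}
  B2:   IN={a, b, c, d, e}   OUT={a, b, c, d, e, f}
  B3:   IN={b, c, d, e, f}   OUT={b, c, e, f}
  B4:   IN={b, c, e, f}   OUT={a, b, c, e, f}
  B5:   IN={b, e}   OUT={d, f}
  B6:   IN={d, f}   OUT={}

Merge at B0: OUT[B0] = IN[B1] = {a, b, c, e, f}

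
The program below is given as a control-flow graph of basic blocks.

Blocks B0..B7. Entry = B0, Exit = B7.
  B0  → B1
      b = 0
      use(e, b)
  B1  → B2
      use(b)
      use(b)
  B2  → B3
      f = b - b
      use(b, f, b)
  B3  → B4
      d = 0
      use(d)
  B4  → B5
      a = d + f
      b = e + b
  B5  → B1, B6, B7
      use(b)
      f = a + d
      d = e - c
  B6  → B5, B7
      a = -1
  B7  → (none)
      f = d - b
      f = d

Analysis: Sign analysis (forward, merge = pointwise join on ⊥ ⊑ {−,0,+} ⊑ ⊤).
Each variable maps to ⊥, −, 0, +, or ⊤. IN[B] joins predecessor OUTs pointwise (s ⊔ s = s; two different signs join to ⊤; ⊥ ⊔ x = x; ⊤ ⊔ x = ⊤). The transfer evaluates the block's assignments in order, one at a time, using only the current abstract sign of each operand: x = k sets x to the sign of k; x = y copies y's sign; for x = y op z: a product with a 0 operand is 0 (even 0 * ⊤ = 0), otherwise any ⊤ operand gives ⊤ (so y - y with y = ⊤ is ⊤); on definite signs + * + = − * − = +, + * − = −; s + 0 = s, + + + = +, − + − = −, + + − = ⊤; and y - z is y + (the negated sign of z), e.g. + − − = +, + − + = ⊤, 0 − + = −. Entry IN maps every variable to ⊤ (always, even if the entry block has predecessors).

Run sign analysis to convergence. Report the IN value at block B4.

Fixpoint table:
  B0: | IN=(all ⊤) | OUT={b:0; rest ⊤}
  B1: | IN=(all ⊤) | OUT=(all ⊤)
  B2: | IN=(all ⊤) | OUT=(all ⊤)
  B3: | IN=(all ⊤) | OUT={d:0; rest ⊤}
  B4: | IN={d:0; rest ⊤} | OUT={d:0; rest ⊤}
  B5: | IN=(all ⊤) | OUT=(all ⊤)
  B6: | IN=(all ⊤) | OUT={a:-; rest ⊤}
  B7: | IN=(all ⊤) | OUT=(all ⊤)

Merge at B4: IN[B4] = OUT[B3] = {a: ⊤, b: ⊤, c: ⊤, d: 0, e: ⊤, f: ⊤}

Answer: {a: ⊤, b: ⊤, c: ⊤, d: 0, e: ⊤, f: ⊤}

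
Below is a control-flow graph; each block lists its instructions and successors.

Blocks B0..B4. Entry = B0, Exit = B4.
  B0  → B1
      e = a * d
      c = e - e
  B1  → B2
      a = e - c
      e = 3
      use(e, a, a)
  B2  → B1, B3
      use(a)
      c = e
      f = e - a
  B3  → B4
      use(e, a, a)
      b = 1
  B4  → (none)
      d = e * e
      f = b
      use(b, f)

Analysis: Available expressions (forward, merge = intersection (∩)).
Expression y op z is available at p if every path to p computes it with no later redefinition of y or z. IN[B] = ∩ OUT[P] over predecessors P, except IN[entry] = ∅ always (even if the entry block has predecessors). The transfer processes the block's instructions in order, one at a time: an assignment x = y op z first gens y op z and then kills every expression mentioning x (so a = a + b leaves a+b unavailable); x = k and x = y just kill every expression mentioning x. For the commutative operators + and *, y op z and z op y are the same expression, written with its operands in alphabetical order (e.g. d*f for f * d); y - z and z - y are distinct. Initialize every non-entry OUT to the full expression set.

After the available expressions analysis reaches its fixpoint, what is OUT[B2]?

Converged values:
  B0:  IN={}  OUT={a*d, e-e}
  B1:  IN={}  OUT={}
  B2:  IN={}  OUT={e-a}
  B3:  IN={e-a}  OUT={e-a}
  B4:  IN={e-a}  OUT={e*e, e-a}

Merge at B2: IN[B2] = OUT[B1] = {}
Applying B2's transfer function to that IN value gives OUT[B2] (row B2 above).

Answer: {e-a}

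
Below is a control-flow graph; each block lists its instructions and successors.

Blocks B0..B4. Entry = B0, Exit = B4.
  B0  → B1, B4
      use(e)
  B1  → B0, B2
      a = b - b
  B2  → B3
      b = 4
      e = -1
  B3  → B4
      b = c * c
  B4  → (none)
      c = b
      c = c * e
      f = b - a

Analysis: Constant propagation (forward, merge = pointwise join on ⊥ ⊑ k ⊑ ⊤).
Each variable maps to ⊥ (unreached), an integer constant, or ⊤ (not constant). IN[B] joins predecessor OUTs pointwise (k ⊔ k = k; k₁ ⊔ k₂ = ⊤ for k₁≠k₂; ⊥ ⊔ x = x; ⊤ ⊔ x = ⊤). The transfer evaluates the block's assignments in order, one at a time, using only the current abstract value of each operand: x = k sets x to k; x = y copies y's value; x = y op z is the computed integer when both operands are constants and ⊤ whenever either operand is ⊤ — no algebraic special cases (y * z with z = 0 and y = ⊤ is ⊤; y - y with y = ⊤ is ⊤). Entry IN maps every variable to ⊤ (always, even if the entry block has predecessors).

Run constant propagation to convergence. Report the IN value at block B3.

Answer: {a: ⊤, b: 4, c: ⊤, d: ⊤, e: -1, f: ⊤}

Trace:
Per-block solution:
  B0: | IN=(all ⊤) | OUT=(all ⊤)
  B1: | IN=(all ⊤) | OUT=(all ⊤)
  B2: | IN=(all ⊤) | OUT={b:4, e:-1; rest ⊤}
  B3: | IN={b:4, e:-1; rest ⊤} | OUT={e:-1; rest ⊤}
  B4: | IN=(all ⊤) | OUT=(all ⊤)

Merge at B3: IN[B3] = OUT[B2] = {a: ⊤, b: 4, c: ⊤, d: ⊤, e: -1, f: ⊤}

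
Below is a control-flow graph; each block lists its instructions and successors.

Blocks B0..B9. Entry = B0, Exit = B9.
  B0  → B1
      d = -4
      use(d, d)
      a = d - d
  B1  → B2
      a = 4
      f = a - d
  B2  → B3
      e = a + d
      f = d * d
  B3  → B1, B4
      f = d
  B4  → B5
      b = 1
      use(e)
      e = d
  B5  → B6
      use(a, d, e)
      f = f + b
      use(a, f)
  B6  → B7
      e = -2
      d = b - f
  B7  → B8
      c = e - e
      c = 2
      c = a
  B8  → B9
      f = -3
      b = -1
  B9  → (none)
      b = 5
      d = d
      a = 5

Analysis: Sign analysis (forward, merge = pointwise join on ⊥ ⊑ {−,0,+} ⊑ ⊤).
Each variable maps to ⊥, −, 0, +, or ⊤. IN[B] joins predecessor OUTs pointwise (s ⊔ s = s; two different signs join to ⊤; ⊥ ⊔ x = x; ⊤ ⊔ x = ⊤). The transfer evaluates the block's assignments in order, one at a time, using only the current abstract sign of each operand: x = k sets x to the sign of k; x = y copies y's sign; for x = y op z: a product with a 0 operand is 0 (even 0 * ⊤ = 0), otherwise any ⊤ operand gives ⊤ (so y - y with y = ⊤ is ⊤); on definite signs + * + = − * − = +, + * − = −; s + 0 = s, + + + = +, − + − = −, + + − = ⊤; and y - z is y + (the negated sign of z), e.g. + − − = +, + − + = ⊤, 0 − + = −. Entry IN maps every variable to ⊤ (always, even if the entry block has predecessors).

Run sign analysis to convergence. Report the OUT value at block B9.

Answer: {a: +, b: +, c: +, d: ⊤, e: -, f: -}

Trace:
Converged values:
  B0:   IN=(all ⊤)   OUT={d:-; rest ⊤}
  B1:   IN={d:-; rest ⊤}   OUT={a:+, d:-, f:+; rest ⊤}
  B2:   IN={a:+, d:-, f:+; rest ⊤}   OUT={a:+, d:-, f:+; rest ⊤}
  B3:   IN={a:+, d:-, f:+; rest ⊤}   OUT={a:+, d:-, f:-; rest ⊤}
  B4:   IN={a:+, d:-, f:-; rest ⊤}   OUT={a:+, b:+, d:-, e:-, f:-; rest ⊤}
  B5:   IN={a:+, b:+, d:-, e:-, f:-; rest ⊤}   OUT={a:+, b:+, d:-, e:-; rest ⊤}
  B6:   IN={a:+, b:+, d:-, e:-; rest ⊤}   OUT={a:+, b:+, e:-; rest ⊤}
  B7:   IN={a:+, b:+, e:-; rest ⊤}   OUT={a:+, b:+, c:+, e:-; rest ⊤}
  B8:   IN={a:+, b:+, c:+, e:-; rest ⊤}   OUT={a:+, b:-, c:+, e:-, f:-; rest ⊤}
  B9:   IN={a:+, b:-, c:+, e:-, f:-; rest ⊤}   OUT={a:+, b:+, c:+, e:-, f:-; rest ⊤}

Merge at B9: IN[B9] = OUT[B8] = {a: +, b: -, c: +, d: ⊤, e: -, f: -}
Applying B9's transfer function to that IN value gives OUT[B9] (row B9 above).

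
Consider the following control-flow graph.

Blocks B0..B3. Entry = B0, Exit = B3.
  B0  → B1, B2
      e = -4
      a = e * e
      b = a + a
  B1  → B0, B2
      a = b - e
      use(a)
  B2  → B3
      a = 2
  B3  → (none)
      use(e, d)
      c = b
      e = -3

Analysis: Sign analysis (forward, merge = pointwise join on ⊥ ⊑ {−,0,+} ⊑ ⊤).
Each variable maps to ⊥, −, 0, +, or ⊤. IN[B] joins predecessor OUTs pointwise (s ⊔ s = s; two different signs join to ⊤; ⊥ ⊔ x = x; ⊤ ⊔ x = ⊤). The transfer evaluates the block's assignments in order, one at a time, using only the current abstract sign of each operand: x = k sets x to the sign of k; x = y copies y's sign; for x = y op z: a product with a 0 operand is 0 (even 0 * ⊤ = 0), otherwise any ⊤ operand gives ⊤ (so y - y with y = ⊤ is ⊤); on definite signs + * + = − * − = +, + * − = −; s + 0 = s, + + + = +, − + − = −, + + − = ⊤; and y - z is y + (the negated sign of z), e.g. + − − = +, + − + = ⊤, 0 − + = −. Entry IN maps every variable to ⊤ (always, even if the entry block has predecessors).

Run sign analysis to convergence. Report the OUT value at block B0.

Answer: {a: +, b: +, c: ⊤, d: ⊤, e: -, f: ⊤}

Derivation:
Fixpoint table:
  B0:  IN=(all ⊤)  OUT={a:+, b:+, e:-; rest ⊤}
  B1:  IN={a:+, b:+, e:-; rest ⊤}  OUT={a:+, b:+, e:-; rest ⊤}
  B2:  IN={a:+, b:+, e:-; rest ⊤}  OUT={a:+, b:+, e:-; rest ⊤}
  B3:  IN={a:+, b:+, e:-; rest ⊤}  OUT={a:+, b:+, c:+, e:-; rest ⊤}

Merge at B0 (entry node, so the boundary value (all ⊤) is joined with the incoming edge(s)): IN[B0] = (all ⊤) ⊔ OUT[B1] = {a: ⊤, b: ⊤, c: ⊤, d: ⊤, e: ⊤, f: ⊤}
Applying B0's transfer function to that IN value gives OUT[B0] (row B0 above).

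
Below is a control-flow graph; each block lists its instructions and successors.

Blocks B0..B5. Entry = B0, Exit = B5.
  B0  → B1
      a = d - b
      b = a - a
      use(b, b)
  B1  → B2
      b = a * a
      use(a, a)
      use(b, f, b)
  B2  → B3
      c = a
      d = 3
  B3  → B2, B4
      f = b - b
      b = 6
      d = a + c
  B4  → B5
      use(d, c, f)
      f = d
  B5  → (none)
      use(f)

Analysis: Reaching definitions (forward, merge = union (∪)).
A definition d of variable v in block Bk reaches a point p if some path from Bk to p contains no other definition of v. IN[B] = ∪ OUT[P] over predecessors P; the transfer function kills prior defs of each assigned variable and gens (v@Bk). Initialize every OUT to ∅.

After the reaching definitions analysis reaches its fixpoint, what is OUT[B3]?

Fixpoint table:
  B0:   IN={}   OUT={a@B0, b@B0}
  B1:   IN={a@B0, b@B0}   OUT={a@B0, b@B1}
  B2:   IN={a@B0, b@B1, b@B3, c@B2, d@B3, f@B3}   OUT={a@B0, b@B1, b@B3, c@B2, d@B2, f@B3}
  B3:   IN={a@B0, b@B1, b@B3, c@B2, d@B2, f@B3}   OUT={a@B0, b@B3, c@B2, d@B3, f@B3}
  B4:   IN={a@B0, b@B3, c@B2, d@B3, f@B3}   OUT={a@B0, b@B3, c@B2, d@B3, f@B4}
  B5:   IN={a@B0, b@B3, c@B2, d@B3, f@B4}   OUT={a@B0, b@B3, c@B2, d@B3, f@B4}

Merge at B3: IN[B3] = OUT[B2] = {a@B0, b@B1, b@B3, c@B2, d@B2, f@B3}
Applying B3's transfer function to that IN value gives OUT[B3] (row B3 above).

Answer: {a@B0, b@B3, c@B2, d@B3, f@B3}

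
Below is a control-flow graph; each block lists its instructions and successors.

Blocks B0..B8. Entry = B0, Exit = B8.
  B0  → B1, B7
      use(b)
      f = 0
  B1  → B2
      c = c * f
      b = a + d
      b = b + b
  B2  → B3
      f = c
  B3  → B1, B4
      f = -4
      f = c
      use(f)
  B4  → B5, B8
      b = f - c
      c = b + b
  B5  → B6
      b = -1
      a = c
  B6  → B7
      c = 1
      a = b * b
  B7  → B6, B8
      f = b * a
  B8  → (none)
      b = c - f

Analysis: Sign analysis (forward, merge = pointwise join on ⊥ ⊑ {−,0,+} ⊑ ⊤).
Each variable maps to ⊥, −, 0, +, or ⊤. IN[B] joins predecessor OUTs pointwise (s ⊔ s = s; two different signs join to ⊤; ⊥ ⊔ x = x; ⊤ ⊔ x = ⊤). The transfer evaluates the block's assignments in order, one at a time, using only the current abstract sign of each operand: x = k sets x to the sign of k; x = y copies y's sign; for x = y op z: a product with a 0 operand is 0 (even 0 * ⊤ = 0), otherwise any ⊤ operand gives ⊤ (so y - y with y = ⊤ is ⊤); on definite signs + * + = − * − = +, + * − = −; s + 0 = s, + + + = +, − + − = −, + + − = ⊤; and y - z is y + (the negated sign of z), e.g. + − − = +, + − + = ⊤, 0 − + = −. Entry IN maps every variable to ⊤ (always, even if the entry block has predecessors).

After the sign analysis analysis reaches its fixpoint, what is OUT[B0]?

Answer: {a: ⊤, b: ⊤, c: ⊤, d: ⊤, e: ⊤, f: 0}

Working:
Per-block solution:
  B0:  IN=(all ⊤)  OUT={f:0; rest ⊤}
  B1:  IN={f:0; rest ⊤}  OUT={c:0, f:0; rest ⊤}
  B2:  IN={c:0, f:0; rest ⊤}  OUT={c:0, f:0; rest ⊤}
  B3:  IN={c:0, f:0; rest ⊤}  OUT={c:0, f:0; rest ⊤}
  B4:  IN={c:0, f:0; rest ⊤}  OUT={b:0, c:0, f:0; rest ⊤}
  B5:  IN={b:0, c:0, f:0; rest ⊤}  OUT={a:0, b:-, c:0, f:0; rest ⊤}
  B6:  IN=(all ⊤)  OUT={c:+; rest ⊤}
  B7:  IN=(all ⊤)  OUT=(all ⊤)
  B8:  IN=(all ⊤)  OUT=(all ⊤)

B0 is the boundary node: IN[B0] = {a: ⊤, b: ⊤, c: ⊤, d: ⊤, e: ⊤, f: ⊤}
Applying B0's transfer function to that IN value gives OUT[B0] (row B0 above).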